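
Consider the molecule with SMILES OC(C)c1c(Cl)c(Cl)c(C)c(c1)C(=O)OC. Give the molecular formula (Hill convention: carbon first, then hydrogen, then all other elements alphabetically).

Walk through each heavy atom and fill implicit hydrogens from standard valence (C 4, N 3, O 2, S 2, halogen 1); for lowercase aromatic atoms, an aromatic c carries 1 H when it has two neighbours and 0 H with three, and aromatic n carries 0 H:
  atom 1: O, bond orders sum to 1 (valence 2) → 1 H
  atom 2: C, bond orders sum to 3 (valence 4) → 1 H
  atom 3: C, bond orders sum to 1 (valence 4) → 3 H
  atom 4: aromatic c, 3 neighbours → 0 H
  atom 5: aromatic c, 3 neighbours → 0 H
  atom 6: Cl (halogen, monovalent) → 0 H
  atom 7: aromatic c, 3 neighbours → 0 H
  atom 8: Cl (halogen, monovalent) → 0 H
  atom 9: aromatic c, 3 neighbours → 0 H
  atom 10: C, bond orders sum to 1 (valence 4) → 3 H
  atom 11: aromatic c, 3 neighbours → 0 H
  atom 12: aromatic c, 2 neighbours → 1 H
  atom 13: C, bond orders sum to 4 (valence 4) → 0 H
  atom 14: O, bond orders sum to 2 (valence 2) → 0 H
  atom 15: O, bond orders sum to 2 (valence 2) → 0 H
  atom 16: C, bond orders sum to 1 (valence 4) → 3 H
Totals → C:11, H:12, Cl:2, O:3.

C11H12Cl2O3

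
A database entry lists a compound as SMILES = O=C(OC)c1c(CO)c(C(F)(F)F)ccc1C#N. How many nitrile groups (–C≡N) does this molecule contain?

The nitrile motif appears at heavy-atom position 17 in the SMILES.
Other groups present: 1 ester, 1 hydroxyl.
Nitrile count: 1.

1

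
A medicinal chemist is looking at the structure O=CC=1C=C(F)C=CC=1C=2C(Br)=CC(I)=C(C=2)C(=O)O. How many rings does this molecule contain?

In SMILES, each pair of matching ring-closure digits denotes one ring-closing bond; the number of such bonds equals the number of independent rings.
Ring-closure bonds here: 2.

2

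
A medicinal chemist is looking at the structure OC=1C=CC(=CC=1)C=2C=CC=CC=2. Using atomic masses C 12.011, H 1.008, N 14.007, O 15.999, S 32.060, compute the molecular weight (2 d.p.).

170.21 g/mol

First, the molecular formula is C12H10O (counting implicit H from valence).
  C: 12 × 12.011 = 144.132
  H: 10 × 1.008 = 10.080
  O: 1 × 15.999 = 15.999
Sum: 12×12.011 + 10×1.008 + 1×15.999 = 170.211 → 170.21 g/mol.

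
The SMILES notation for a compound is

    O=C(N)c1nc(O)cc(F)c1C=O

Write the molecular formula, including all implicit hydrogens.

C7H5FN2O3

Walk through each heavy atom and fill implicit hydrogens from standard valence (C 4, N 3, O 2, S 2, halogen 1); for lowercase aromatic atoms, an aromatic c carries 1 H when it has two neighbours and 0 H with three, and aromatic n carries 0 H:
  atom 1: O, bond orders sum to 2 (valence 2) → 0 H
  atom 2: C, bond orders sum to 4 (valence 4) → 0 H
  atom 3: N, bond orders sum to 1 (valence 3) → 2 H
  atom 4: aromatic c, 3 neighbours → 0 H
  atom 5: aromatic n, 2 neighbours → 0 H
  atom 6: aromatic c, 3 neighbours → 0 H
  atom 7: O, bond orders sum to 1 (valence 2) → 1 H
  atom 8: aromatic c, 2 neighbours → 1 H
  atom 9: aromatic c, 3 neighbours → 0 H
  atom 10: F (halogen, monovalent) → 0 H
  atom 11: aromatic c, 3 neighbours → 0 H
  atom 12: C, bond orders sum to 3 (valence 4) → 1 H
  atom 13: O, bond orders sum to 2 (valence 2) → 0 H
Totals → C:7, H:5, F:1, N:2, O:3.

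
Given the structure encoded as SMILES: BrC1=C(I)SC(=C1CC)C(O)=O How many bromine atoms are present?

1

Scan the SMILES for Br atoms (remember two-letter symbols like Cl and Br are single atoms).
Bromine count: 1.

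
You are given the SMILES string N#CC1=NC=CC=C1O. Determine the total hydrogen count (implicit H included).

Walk through each heavy atom and fill implicit hydrogens from standard valence (C 4, N 3, O 2, S 2, halogen 1):
  atom 1: N, bond orders sum to 3 (valence 3) → 0 H
  atom 2: C, bond orders sum to 4 (valence 4) → 0 H
  atom 3: C, bond orders sum to 4 (valence 4) → 0 H
  atom 4: N, bond orders sum to 3 (valence 3) → 0 H
  atom 5: C, bond orders sum to 3 (valence 4) → 1 H
  atom 6: C, bond orders sum to 3 (valence 4) → 1 H
  atom 7: C, bond orders sum to 3 (valence 4) → 1 H
  atom 8: C, bond orders sum to 4 (valence 4) → 0 H
  atom 9: O, bond orders sum to 1 (valence 2) → 1 H
Total hydrogens: 4.

4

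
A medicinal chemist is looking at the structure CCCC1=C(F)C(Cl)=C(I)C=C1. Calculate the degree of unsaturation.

4

Degree of unsaturation = (number of rings) + (number of π bonds).
Ring closures in the SMILES: 1.
π bonds: 3 double bonds (each 1 DoU) → 3 DoU from unsaturation.
Total DoU = 1 + 3 = 4.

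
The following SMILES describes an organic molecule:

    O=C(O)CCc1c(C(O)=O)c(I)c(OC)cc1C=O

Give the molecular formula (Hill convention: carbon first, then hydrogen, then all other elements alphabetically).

Walk through each heavy atom and fill implicit hydrogens from standard valence (C 4, N 3, O 2, S 2, halogen 1); for lowercase aromatic atoms, an aromatic c carries 1 H when it has two neighbours and 0 H with three, and aromatic n carries 0 H:
  atom 1: O, bond orders sum to 2 (valence 2) → 0 H
  atom 2: C, bond orders sum to 4 (valence 4) → 0 H
  atom 3: O, bond orders sum to 1 (valence 2) → 1 H
  atom 4: C, bond orders sum to 2 (valence 4) → 2 H
  atom 5: C, bond orders sum to 2 (valence 4) → 2 H
  atom 6: aromatic c, 3 neighbours → 0 H
  atom 7: aromatic c, 3 neighbours → 0 H
  atom 8: C, bond orders sum to 4 (valence 4) → 0 H
  atom 9: O, bond orders sum to 1 (valence 2) → 1 H
  atom 10: O, bond orders sum to 2 (valence 2) → 0 H
  atom 11: aromatic c, 3 neighbours → 0 H
  atom 12: I (halogen, monovalent) → 0 H
  atom 13: aromatic c, 3 neighbours → 0 H
  atom 14: O, bond orders sum to 2 (valence 2) → 0 H
  atom 15: C, bond orders sum to 1 (valence 4) → 3 H
  atom 16: aromatic c, 2 neighbours → 1 H
  atom 17: aromatic c, 3 neighbours → 0 H
  atom 18: C, bond orders sum to 3 (valence 4) → 1 H
  atom 19: O, bond orders sum to 2 (valence 2) → 0 H
Totals → C:12, H:11, I:1, O:6.
In Hill order: C12H11IO6.

C12H11IO6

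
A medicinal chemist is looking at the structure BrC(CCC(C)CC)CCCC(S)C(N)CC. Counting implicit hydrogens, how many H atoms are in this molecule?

Walk through each heavy atom and fill implicit hydrogens from standard valence (C 4, N 3, O 2, S 2, halogen 1):
  atom 1: Br (halogen, monovalent) → 0 H
  atom 2: C, bond orders sum to 3 (valence 4) → 1 H
  atom 3: C, bond orders sum to 2 (valence 4) → 2 H
  atom 4: C, bond orders sum to 2 (valence 4) → 2 H
  atom 5: C, bond orders sum to 3 (valence 4) → 1 H
  atom 6: C, bond orders sum to 1 (valence 4) → 3 H
  atom 7: C, bond orders sum to 2 (valence 4) → 2 H
  atom 8: C, bond orders sum to 1 (valence 4) → 3 H
  atom 9: C, bond orders sum to 2 (valence 4) → 2 H
  atom 10: C, bond orders sum to 2 (valence 4) → 2 H
  atom 11: C, bond orders sum to 2 (valence 4) → 2 H
  atom 12: C, bond orders sum to 3 (valence 4) → 1 H
  atom 13: S, bond orders sum to 1 (valence 2) → 1 H
  atom 14: C, bond orders sum to 3 (valence 4) → 1 H
  atom 15: N, bond orders sum to 1 (valence 3) → 2 H
  atom 16: C, bond orders sum to 2 (valence 4) → 2 H
  atom 17: C, bond orders sum to 1 (valence 4) → 3 H
Total hydrogens: 30.

30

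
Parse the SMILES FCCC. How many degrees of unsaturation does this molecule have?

0

Degree of unsaturation = (number of rings) + (number of π bonds).
Ring closures in the SMILES: 0.
π bonds: none → 0 DoU from unsaturation.
Total DoU = 0 + 0 = 0.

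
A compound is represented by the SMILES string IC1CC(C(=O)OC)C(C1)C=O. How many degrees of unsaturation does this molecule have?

3

Degree of unsaturation = (number of rings) + (number of π bonds).
Ring closures in the SMILES: 1.
π bonds: 2 double bonds (each 1 DoU) → 2 DoU from unsaturation.
Total DoU = 1 + 2 = 3.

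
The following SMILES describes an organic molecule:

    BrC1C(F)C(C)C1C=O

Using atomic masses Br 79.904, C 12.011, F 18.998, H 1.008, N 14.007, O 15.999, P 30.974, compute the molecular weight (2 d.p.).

195.03 g/mol

First, the molecular formula is C6H8BrFO (counting implicit H from valence).
  Br: 1 × 79.904 = 79.904
  C: 6 × 12.011 = 72.066
  F: 1 × 18.998 = 18.998
  H: 8 × 1.008 = 8.064
  O: 1 × 15.999 = 15.999
Sum: 1×79.904 + 6×12.011 + 1×18.998 + 8×1.008 + 1×15.999 = 195.031 → 195.03 g/mol.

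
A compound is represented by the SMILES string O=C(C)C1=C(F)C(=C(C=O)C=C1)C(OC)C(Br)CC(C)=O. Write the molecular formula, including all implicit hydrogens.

Walk through each heavy atom and fill implicit hydrogens from standard valence (C 4, N 3, O 2, S 2, halogen 1):
  atom 1: O, bond orders sum to 2 (valence 2) → 0 H
  atom 2: C, bond orders sum to 4 (valence 4) → 0 H
  atom 3: C, bond orders sum to 1 (valence 4) → 3 H
  atom 4: C, bond orders sum to 4 (valence 4) → 0 H
  atom 5: C, bond orders sum to 4 (valence 4) → 0 H
  atom 6: F (halogen, monovalent) → 0 H
  atom 7: C, bond orders sum to 4 (valence 4) → 0 H
  atom 8: C, bond orders sum to 4 (valence 4) → 0 H
  atom 9: C, bond orders sum to 3 (valence 4) → 1 H
  atom 10: O, bond orders sum to 2 (valence 2) → 0 H
  atom 11: C, bond orders sum to 3 (valence 4) → 1 H
  atom 12: C, bond orders sum to 3 (valence 4) → 1 H
  atom 13: C, bond orders sum to 3 (valence 4) → 1 H
  atom 14: O, bond orders sum to 2 (valence 2) → 0 H
  atom 15: C, bond orders sum to 1 (valence 4) → 3 H
  atom 16: C, bond orders sum to 3 (valence 4) → 1 H
  atom 17: Br (halogen, monovalent) → 0 H
  atom 18: C, bond orders sum to 2 (valence 4) → 2 H
  atom 19: C, bond orders sum to 4 (valence 4) → 0 H
  atom 20: C, bond orders sum to 1 (valence 4) → 3 H
  atom 21: O, bond orders sum to 2 (valence 2) → 0 H
Totals → C:15, H:16, Br:1, F:1, O:4.

C15H16BrFO4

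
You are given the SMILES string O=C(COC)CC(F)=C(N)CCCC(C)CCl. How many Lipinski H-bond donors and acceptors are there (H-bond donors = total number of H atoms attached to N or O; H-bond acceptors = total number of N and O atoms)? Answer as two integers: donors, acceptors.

2, 3

Donors: find every N or O and count the H atoms it carries.
  atom 1 (O): bond orders sum to 2 → 0 H
  atom 4 (O): bond orders sum to 2 → 0 H
  atom 10 (N): bond orders sum to 1 → 2 H
Lipinski HBD = 2.
Acceptors: N atoms = 1, O atoms = 2 → HBA = 3.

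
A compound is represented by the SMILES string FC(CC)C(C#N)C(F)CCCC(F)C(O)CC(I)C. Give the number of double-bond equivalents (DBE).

Molecular formula: C14H23F3INO.
DoU = (2C + 2 + N − H − X) / 2, where X is the halogen count and O/S are ignored.
    = (2·14 + 2 + 1 − 23 − 4) / 2 = 4 / 2 = 2.

2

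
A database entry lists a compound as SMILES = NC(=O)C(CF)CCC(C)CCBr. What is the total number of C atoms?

Count every carbon token in the SMILES (each C, including those in ring-closure positions and inside branches).
Carbon count: 9.

9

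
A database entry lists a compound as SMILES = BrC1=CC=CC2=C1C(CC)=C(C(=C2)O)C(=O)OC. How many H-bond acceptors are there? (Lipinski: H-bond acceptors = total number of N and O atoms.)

N atoms: 0; O atoms: 3.
Lipinski HBA = 0 + 3 = 3.

3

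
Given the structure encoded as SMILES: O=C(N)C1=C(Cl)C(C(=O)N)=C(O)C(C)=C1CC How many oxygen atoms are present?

3

Scan the SMILES for O atoms (remember two-letter symbols like Cl and Br are single atoms).
Oxygen count: 3.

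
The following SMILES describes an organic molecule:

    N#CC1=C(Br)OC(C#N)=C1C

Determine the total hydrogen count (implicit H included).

Walk through each heavy atom and fill implicit hydrogens from standard valence (C 4, N 3, O 2, S 2, halogen 1):
  atom 1: N, bond orders sum to 3 (valence 3) → 0 H
  atom 2: C, bond orders sum to 4 (valence 4) → 0 H
  atom 3: C, bond orders sum to 4 (valence 4) → 0 H
  atom 4: C, bond orders sum to 4 (valence 4) → 0 H
  atom 5: Br (halogen, monovalent) → 0 H
  atom 6: O, bond orders sum to 2 (valence 2) → 0 H
  atom 7: C, bond orders sum to 4 (valence 4) → 0 H
  atom 8: C, bond orders sum to 4 (valence 4) → 0 H
  atom 9: N, bond orders sum to 3 (valence 3) → 0 H
  atom 10: C, bond orders sum to 4 (valence 4) → 0 H
  atom 11: C, bond orders sum to 1 (valence 4) → 3 H
Total hydrogens: 3.

3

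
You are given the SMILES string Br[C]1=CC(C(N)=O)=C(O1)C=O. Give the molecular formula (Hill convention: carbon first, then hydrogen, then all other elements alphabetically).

C6H4BrNO3

Walk through each heavy atom and fill implicit hydrogens from standard valence (C 4, N 3, O 2, S 2, halogen 1):
  atom 1: Br (halogen, monovalent) → 0 H
  atom 2: C with explicit H count 0
  atom 3: C, bond orders sum to 3 (valence 4) → 1 H
  atom 4: C, bond orders sum to 4 (valence 4) → 0 H
  atom 5: C, bond orders sum to 4 (valence 4) → 0 H
  atom 6: N, bond orders sum to 1 (valence 3) → 2 H
  atom 7: O, bond orders sum to 2 (valence 2) → 0 H
  atom 8: C, bond orders sum to 4 (valence 4) → 0 H
  atom 9: O, bond orders sum to 2 (valence 2) → 0 H
  atom 10: C, bond orders sum to 3 (valence 4) → 1 H
  atom 11: O, bond orders sum to 2 (valence 2) → 0 H
Totals → C:6, H:4, Br:1, N:1, O:3.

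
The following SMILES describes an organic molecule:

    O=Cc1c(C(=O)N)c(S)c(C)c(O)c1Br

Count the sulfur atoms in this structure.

Scan the SMILES for S atoms (remember two-letter symbols like Cl and Br are single atoms).
Sulfur count: 1.

1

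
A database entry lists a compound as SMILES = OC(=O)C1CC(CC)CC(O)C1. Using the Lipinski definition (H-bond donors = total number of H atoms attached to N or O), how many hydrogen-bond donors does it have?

Donors: find every N or O and count the H atoms it carries.
  atom 1 (O): bond orders sum to 1 → 1 H
  atom 3 (O): bond orders sum to 2 → 0 H
  atom 11 (O): bond orders sum to 1 → 1 H
Lipinski HBD = 2.

2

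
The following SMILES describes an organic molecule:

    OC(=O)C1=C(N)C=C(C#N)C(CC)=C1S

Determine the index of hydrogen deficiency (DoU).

Molecular formula: C10H10N2O2S.
DoU = (2C + 2 + N − H − X) / 2, where X is the halogen count and O/S are ignored.
    = (2·10 + 2 + 2 − 10 − 0) / 2 = 14 / 2 = 7.

7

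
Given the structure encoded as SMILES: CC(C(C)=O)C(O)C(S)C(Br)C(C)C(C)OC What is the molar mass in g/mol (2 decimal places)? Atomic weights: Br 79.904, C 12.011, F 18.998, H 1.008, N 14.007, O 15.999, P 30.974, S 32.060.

First, the molecular formula is C12H23BrO3S (counting implicit H from valence).
  Br: 1 × 79.904 = 79.904
  C: 12 × 12.011 = 144.132
  H: 23 × 1.008 = 23.184
  O: 3 × 15.999 = 47.997
  S: 1 × 32.060 = 32.060
Sum: 1×79.904 + 12×12.011 + 23×1.008 + 3×15.999 + 1×32.060 = 327.277 → 327.28 g/mol.

327.28 g/mol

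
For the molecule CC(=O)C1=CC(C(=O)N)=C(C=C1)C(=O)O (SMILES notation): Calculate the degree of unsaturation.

Degree of unsaturation = (number of rings) + (number of π bonds).
Ring closures in the SMILES: 1.
π bonds: 6 double bonds (each 1 DoU) → 6 DoU from unsaturation.
Total DoU = 1 + 6 = 7.

7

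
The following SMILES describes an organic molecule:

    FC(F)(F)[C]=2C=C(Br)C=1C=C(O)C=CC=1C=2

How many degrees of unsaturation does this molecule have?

7

Degree of unsaturation = (number of rings) + (number of π bonds).
Ring closures in the SMILES: 2.
π bonds: 5 double bonds (each 1 DoU) → 5 DoU from unsaturation.
Total DoU = 2 + 5 = 7.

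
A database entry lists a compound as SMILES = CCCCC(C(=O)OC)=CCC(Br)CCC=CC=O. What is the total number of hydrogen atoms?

23

Walk through each heavy atom and fill implicit hydrogens from standard valence (C 4, N 3, O 2, S 2, halogen 1):
  atom 1: C, bond orders sum to 1 (valence 4) → 3 H
  atom 2: C, bond orders sum to 2 (valence 4) → 2 H
  atom 3: C, bond orders sum to 2 (valence 4) → 2 H
  atom 4: C, bond orders sum to 2 (valence 4) → 2 H
  atom 5: C, bond orders sum to 4 (valence 4) → 0 H
  atom 6: C, bond orders sum to 4 (valence 4) → 0 H
  atom 7: O, bond orders sum to 2 (valence 2) → 0 H
  atom 8: O, bond orders sum to 2 (valence 2) → 0 H
  atom 9: C, bond orders sum to 1 (valence 4) → 3 H
  atom 10: C, bond orders sum to 3 (valence 4) → 1 H
  atom 11: C, bond orders sum to 2 (valence 4) → 2 H
  atom 12: C, bond orders sum to 3 (valence 4) → 1 H
  atom 13: Br (halogen, monovalent) → 0 H
  atom 14: C, bond orders sum to 2 (valence 4) → 2 H
  atom 15: C, bond orders sum to 2 (valence 4) → 2 H
  atom 16: C, bond orders sum to 3 (valence 4) → 1 H
  atom 17: C, bond orders sum to 3 (valence 4) → 1 H
  atom 18: C, bond orders sum to 3 (valence 4) → 1 H
  atom 19: O, bond orders sum to 2 (valence 2) → 0 H
Total hydrogens: 23.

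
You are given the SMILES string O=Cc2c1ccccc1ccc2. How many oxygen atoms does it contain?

Scan the SMILES for O atoms (remember two-letter symbols like Cl and Br are single atoms).
Oxygen count: 1.

1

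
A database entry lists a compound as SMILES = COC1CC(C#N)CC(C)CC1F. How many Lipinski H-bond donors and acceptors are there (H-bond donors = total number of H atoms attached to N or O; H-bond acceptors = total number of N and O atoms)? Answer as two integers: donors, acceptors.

0, 2

Donors: find every N or O and count the H atoms it carries.
  atom 2 (O): bond orders sum to 2 → 0 H
  atom 7 (N): bond orders sum to 3 → 0 H
Lipinski HBD = 0.
Acceptors: N atoms = 1, O atoms = 1 → HBA = 2.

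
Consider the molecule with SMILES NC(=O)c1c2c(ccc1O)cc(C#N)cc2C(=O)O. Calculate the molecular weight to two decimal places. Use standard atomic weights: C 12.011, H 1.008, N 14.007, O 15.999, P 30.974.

First, the molecular formula is C13H8N2O4 (counting implicit H from valence).
  C: 13 × 12.011 = 156.143
  H: 8 × 1.008 = 8.064
  N: 2 × 14.007 = 28.014
  O: 4 × 15.999 = 63.996
Sum: 13×12.011 + 8×1.008 + 2×14.007 + 4×15.999 = 256.217 → 256.22 g/mol.

256.22 g/mol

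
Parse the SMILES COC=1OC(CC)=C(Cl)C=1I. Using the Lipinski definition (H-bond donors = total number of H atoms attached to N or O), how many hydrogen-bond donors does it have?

0

Donors: find every N or O and count the H atoms it carries.
  atom 2 (O): bond orders sum to 2 → 0 H
  atom 4 (O): bond orders sum to 2 → 0 H
Lipinski HBD = 0.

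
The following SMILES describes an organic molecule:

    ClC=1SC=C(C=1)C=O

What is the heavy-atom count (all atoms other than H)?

8

Every atom symbol written in the SMILES (organic subset) is one heavy atom; implicit H are not written.
Heavy atoms by element → C:5, Cl:1, O:1, S:1.
Total: 8.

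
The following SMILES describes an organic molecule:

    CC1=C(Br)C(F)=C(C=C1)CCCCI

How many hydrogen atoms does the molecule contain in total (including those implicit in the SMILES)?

Walk through each heavy atom and fill implicit hydrogens from standard valence (C 4, N 3, O 2, S 2, halogen 1):
  atom 1: C, bond orders sum to 1 (valence 4) → 3 H
  atom 2: C, bond orders sum to 4 (valence 4) → 0 H
  atom 3: C, bond orders sum to 4 (valence 4) → 0 H
  atom 4: Br (halogen, monovalent) → 0 H
  atom 5: C, bond orders sum to 4 (valence 4) → 0 H
  atom 6: F (halogen, monovalent) → 0 H
  atom 7: C, bond orders sum to 4 (valence 4) → 0 H
  atom 8: C, bond orders sum to 3 (valence 4) → 1 H
  atom 9: C, bond orders sum to 3 (valence 4) → 1 H
  atom 10: C, bond orders sum to 2 (valence 4) → 2 H
  atom 11: C, bond orders sum to 2 (valence 4) → 2 H
  atom 12: C, bond orders sum to 2 (valence 4) → 2 H
  atom 13: C, bond orders sum to 2 (valence 4) → 2 H
  atom 14: I (halogen, monovalent) → 0 H
Total hydrogens: 13.

13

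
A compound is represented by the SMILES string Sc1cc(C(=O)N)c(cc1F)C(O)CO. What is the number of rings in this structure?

1

In SMILES, each pair of matching ring-closure digits denotes one ring-closing bond; the number of such bonds equals the number of independent rings.
Ring-closure bonds here: 1.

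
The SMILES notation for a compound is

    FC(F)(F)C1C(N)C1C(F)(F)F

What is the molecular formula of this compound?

C5H5F6N

Walk through each heavy atom and fill implicit hydrogens from standard valence (C 4, N 3, O 2, S 2, halogen 1):
  atom 1: F (halogen, monovalent) → 0 H
  atom 2: C, bond orders sum to 4 (valence 4) → 0 H
  atom 3: F (halogen, monovalent) → 0 H
  atom 4: F (halogen, monovalent) → 0 H
  atom 5: C, bond orders sum to 3 (valence 4) → 1 H
  atom 6: C, bond orders sum to 3 (valence 4) → 1 H
  atom 7: N, bond orders sum to 1 (valence 3) → 2 H
  atom 8: C, bond orders sum to 3 (valence 4) → 1 H
  atom 9: C, bond orders sum to 4 (valence 4) → 0 H
  atom 10: F (halogen, monovalent) → 0 H
  atom 11: F (halogen, monovalent) → 0 H
  atom 12: F (halogen, monovalent) → 0 H
Totals → C:5, H:5, F:6, N:1.
In Hill order: C5H5F6N.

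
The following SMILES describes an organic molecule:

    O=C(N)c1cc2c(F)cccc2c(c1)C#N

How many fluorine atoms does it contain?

1

Scan the SMILES for F atoms (remember two-letter symbols like Cl and Br are single atoms).
Fluorine count: 1.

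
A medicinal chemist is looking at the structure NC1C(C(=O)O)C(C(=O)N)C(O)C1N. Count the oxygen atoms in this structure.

Scan the SMILES for O atoms (remember two-letter symbols like Cl and Br are single atoms).
Oxygen count: 4.

4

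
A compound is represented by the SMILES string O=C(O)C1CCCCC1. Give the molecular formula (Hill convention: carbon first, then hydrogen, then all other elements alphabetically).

C7H12O2

Walk through each heavy atom and fill implicit hydrogens from standard valence (C 4, N 3, O 2, S 2, halogen 1):
  atom 1: O, bond orders sum to 2 (valence 2) → 0 H
  atom 2: C, bond orders sum to 4 (valence 4) → 0 H
  atom 3: O, bond orders sum to 1 (valence 2) → 1 H
  atom 4: C, bond orders sum to 3 (valence 4) → 1 H
  atom 5: C, bond orders sum to 2 (valence 4) → 2 H
  atom 6: C, bond orders sum to 2 (valence 4) → 2 H
  atom 7: C, bond orders sum to 2 (valence 4) → 2 H
  atom 8: C, bond orders sum to 2 (valence 4) → 2 H
  atom 9: C, bond orders sum to 2 (valence 4) → 2 H
Totals → C:7, H:12, O:2.
In Hill order: C7H12O2.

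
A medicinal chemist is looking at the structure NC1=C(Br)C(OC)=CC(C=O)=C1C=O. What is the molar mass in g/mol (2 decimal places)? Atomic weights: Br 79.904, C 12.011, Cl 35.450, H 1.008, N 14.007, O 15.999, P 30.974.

First, the molecular formula is C9H8BrNO3 (counting implicit H from valence).
  Br: 1 × 79.904 = 79.904
  C: 9 × 12.011 = 108.099
  H: 8 × 1.008 = 8.064
  N: 1 × 14.007 = 14.007
  O: 3 × 15.999 = 47.997
Sum: 1×79.904 + 9×12.011 + 8×1.008 + 1×14.007 + 3×15.999 = 258.071 → 258.07 g/mol.

258.07 g/mol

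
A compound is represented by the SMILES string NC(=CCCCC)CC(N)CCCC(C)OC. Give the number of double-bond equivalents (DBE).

1

Molecular formula: C14H30N2O.
DoU = (2C + 2 + N − H − X) / 2, where X is the halogen count and O/S are ignored.
    = (2·14 + 2 + 2 − 30 − 0) / 2 = 2 / 2 = 1.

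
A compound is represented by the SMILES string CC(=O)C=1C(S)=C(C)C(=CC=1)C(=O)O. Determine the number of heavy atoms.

14

Every atom symbol written in the SMILES (organic subset) is one heavy atom; implicit H are not written.
Heavy atoms by element → C:10, O:3, S:1.
Total: 14.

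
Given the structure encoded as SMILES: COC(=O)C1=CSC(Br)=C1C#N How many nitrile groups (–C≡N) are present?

The nitrile motif appears at heavy-atom position 11 in the SMILES.
Other groups present: 1 ester.
Nitrile count: 1.

1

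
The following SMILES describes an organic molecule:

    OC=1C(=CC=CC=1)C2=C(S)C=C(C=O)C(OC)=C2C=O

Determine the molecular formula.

Walk through each heavy atom and fill implicit hydrogens from standard valence (C 4, N 3, O 2, S 2, halogen 1):
  atom 1: O, bond orders sum to 1 (valence 2) → 1 H
  atom 2: C, bond orders sum to 4 (valence 4) → 0 H
  atom 3: C, bond orders sum to 4 (valence 4) → 0 H
  atom 4: C, bond orders sum to 3 (valence 4) → 1 H
  atom 5: C, bond orders sum to 3 (valence 4) → 1 H
  atom 6: C, bond orders sum to 3 (valence 4) → 1 H
  atom 7: C, bond orders sum to 3 (valence 4) → 1 H
  atom 8: C, bond orders sum to 4 (valence 4) → 0 H
  atom 9: C, bond orders sum to 4 (valence 4) → 0 H
  atom 10: S, bond orders sum to 1 (valence 2) → 1 H
  atom 11: C, bond orders sum to 3 (valence 4) → 1 H
  atom 12: C, bond orders sum to 4 (valence 4) → 0 H
  atom 13: C, bond orders sum to 3 (valence 4) → 1 H
  atom 14: O, bond orders sum to 2 (valence 2) → 0 H
  atom 15: C, bond orders sum to 4 (valence 4) → 0 H
  atom 16: O, bond orders sum to 2 (valence 2) → 0 H
  atom 17: C, bond orders sum to 1 (valence 4) → 3 H
  atom 18: C, bond orders sum to 4 (valence 4) → 0 H
  atom 19: C, bond orders sum to 3 (valence 4) → 1 H
  atom 20: O, bond orders sum to 2 (valence 2) → 0 H
Totals → C:15, H:12, O:4, S:1.
In Hill order: C15H12O4S.

C15H12O4S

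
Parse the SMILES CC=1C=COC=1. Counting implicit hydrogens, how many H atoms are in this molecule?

Walk through each heavy atom and fill implicit hydrogens from standard valence (C 4, N 3, O 2, S 2, halogen 1):
  atom 1: C, bond orders sum to 1 (valence 4) → 3 H
  atom 2: C, bond orders sum to 4 (valence 4) → 0 H
  atom 3: C, bond orders sum to 3 (valence 4) → 1 H
  atom 4: C, bond orders sum to 3 (valence 4) → 1 H
  atom 5: O, bond orders sum to 2 (valence 2) → 0 H
  atom 6: C, bond orders sum to 3 (valence 4) → 1 H
Total hydrogens: 6.

6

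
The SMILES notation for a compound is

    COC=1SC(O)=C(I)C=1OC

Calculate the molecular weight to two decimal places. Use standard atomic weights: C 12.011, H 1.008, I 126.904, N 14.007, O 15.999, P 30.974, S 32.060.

First, the molecular formula is C6H7IO3S (counting implicit H from valence).
  C: 6 × 12.011 = 72.066
  H: 7 × 1.008 = 7.056
  I: 1 × 126.904 = 126.904
  O: 3 × 15.999 = 47.997
  S: 1 × 32.060 = 32.060
Sum: 6×12.011 + 7×1.008 + 1×126.904 + 3×15.999 + 1×32.060 = 286.083 → 286.08 g/mol.

286.08 g/mol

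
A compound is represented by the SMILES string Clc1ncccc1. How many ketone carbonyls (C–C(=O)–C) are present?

0

Scan the SMILES for the ketone motif — none present.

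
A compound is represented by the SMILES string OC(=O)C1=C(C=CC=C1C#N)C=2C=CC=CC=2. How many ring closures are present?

2

In SMILES, each pair of matching ring-closure digits denotes one ring-closing bond; the number of such bonds equals the number of independent rings.
Ring-closure bonds here: 2.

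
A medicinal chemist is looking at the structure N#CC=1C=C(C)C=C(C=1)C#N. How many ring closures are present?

In SMILES, each pair of matching ring-closure digits denotes one ring-closing bond; the number of such bonds equals the number of independent rings.
Ring-closure bonds here: 1.

1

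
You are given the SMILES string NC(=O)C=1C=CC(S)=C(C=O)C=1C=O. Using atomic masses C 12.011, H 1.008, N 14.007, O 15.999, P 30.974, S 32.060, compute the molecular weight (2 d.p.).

First, the molecular formula is C9H7NO3S (counting implicit H from valence).
  C: 9 × 12.011 = 108.099
  H: 7 × 1.008 = 7.056
  N: 1 × 14.007 = 14.007
  O: 3 × 15.999 = 47.997
  S: 1 × 32.060 = 32.060
Sum: 9×12.011 + 7×1.008 + 1×14.007 + 3×15.999 + 1×32.060 = 209.219 → 209.22 g/mol.

209.22 g/mol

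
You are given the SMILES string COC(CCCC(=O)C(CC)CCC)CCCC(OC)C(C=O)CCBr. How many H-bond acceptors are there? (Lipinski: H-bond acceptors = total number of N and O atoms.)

4

N atoms: 0; O atoms: 4.
Lipinski HBA = 0 + 4 = 4.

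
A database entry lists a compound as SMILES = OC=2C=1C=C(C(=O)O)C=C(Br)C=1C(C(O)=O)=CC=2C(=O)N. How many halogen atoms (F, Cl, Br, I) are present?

Halogen atoms appear at heavy-atom position 11 (1×Br).
Other groups present: 1 amide, 2 carboxylic acid, 1 hydroxyl.
Halogen count: 1.

1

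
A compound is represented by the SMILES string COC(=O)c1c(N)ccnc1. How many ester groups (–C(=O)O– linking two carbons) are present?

The ester motif appears at heavy-atom position 3 in the SMILES.
Other groups present: 1 primary amine.
Ester count: 1.

1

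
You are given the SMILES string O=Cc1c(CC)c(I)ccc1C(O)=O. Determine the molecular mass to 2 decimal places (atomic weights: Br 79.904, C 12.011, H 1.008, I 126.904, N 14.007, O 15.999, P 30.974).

First, the molecular formula is C10H9IO3 (counting implicit H from valence).
  C: 10 × 12.011 = 120.110
  H: 9 × 1.008 = 9.072
  I: 1 × 126.904 = 126.904
  O: 3 × 15.999 = 47.997
Sum: 10×12.011 + 9×1.008 + 1×126.904 + 3×15.999 = 304.083 → 304.08 g/mol.

304.08 g/mol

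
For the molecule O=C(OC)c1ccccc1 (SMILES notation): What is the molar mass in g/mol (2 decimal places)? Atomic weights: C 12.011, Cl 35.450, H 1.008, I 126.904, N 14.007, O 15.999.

136.15 g/mol

First, the molecular formula is C8H8O2 (counting implicit H from valence).
  C: 8 × 12.011 = 96.088
  H: 8 × 1.008 = 8.064
  O: 2 × 15.999 = 31.998
Sum: 8×12.011 + 8×1.008 + 2×15.999 = 136.150 → 136.15 g/mol.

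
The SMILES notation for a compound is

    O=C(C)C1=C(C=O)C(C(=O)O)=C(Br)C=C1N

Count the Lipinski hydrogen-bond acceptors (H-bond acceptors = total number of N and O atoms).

N atoms: 1; O atoms: 4.
Lipinski HBA = 1 + 4 = 5.

5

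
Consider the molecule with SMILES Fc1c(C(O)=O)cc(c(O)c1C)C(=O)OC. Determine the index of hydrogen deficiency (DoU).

Molecular formula: C10H9FO5.
DoU = (2C + 2 + N − H − X) / 2, where X is the halogen count and O/S are ignored.
    = (2·10 + 2 + 0 − 9 − 1) / 2 = 12 / 2 = 6.

6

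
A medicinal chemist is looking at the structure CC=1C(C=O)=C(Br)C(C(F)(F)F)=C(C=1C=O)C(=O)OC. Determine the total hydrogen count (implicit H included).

8

Walk through each heavy atom and fill implicit hydrogens from standard valence (C 4, N 3, O 2, S 2, halogen 1):
  atom 1: C, bond orders sum to 1 (valence 4) → 3 H
  atom 2: C, bond orders sum to 4 (valence 4) → 0 H
  atom 3: C, bond orders sum to 4 (valence 4) → 0 H
  atom 4: C, bond orders sum to 3 (valence 4) → 1 H
  atom 5: O, bond orders sum to 2 (valence 2) → 0 H
  atom 6: C, bond orders sum to 4 (valence 4) → 0 H
  atom 7: Br (halogen, monovalent) → 0 H
  atom 8: C, bond orders sum to 4 (valence 4) → 0 H
  atom 9: C, bond orders sum to 4 (valence 4) → 0 H
  atom 10: F (halogen, monovalent) → 0 H
  atom 11: F (halogen, monovalent) → 0 H
  atom 12: F (halogen, monovalent) → 0 H
  atom 13: C, bond orders sum to 4 (valence 4) → 0 H
  atom 14: C, bond orders sum to 4 (valence 4) → 0 H
  atom 15: C, bond orders sum to 3 (valence 4) → 1 H
  atom 16: O, bond orders sum to 2 (valence 2) → 0 H
  atom 17: C, bond orders sum to 4 (valence 4) → 0 H
  atom 18: O, bond orders sum to 2 (valence 2) → 0 H
  atom 19: O, bond orders sum to 2 (valence 2) → 0 H
  atom 20: C, bond orders sum to 1 (valence 4) → 3 H
Total hydrogens: 8.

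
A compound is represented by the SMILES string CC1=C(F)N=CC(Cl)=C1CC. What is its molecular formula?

Walk through each heavy atom and fill implicit hydrogens from standard valence (C 4, N 3, O 2, S 2, halogen 1):
  atom 1: C, bond orders sum to 1 (valence 4) → 3 H
  atom 2: C, bond orders sum to 4 (valence 4) → 0 H
  atom 3: C, bond orders sum to 4 (valence 4) → 0 H
  atom 4: F (halogen, monovalent) → 0 H
  atom 5: N, bond orders sum to 3 (valence 3) → 0 H
  atom 6: C, bond orders sum to 3 (valence 4) → 1 H
  atom 7: C, bond orders sum to 4 (valence 4) → 0 H
  atom 8: Cl (halogen, monovalent) → 0 H
  atom 9: C, bond orders sum to 4 (valence 4) → 0 H
  atom 10: C, bond orders sum to 2 (valence 4) → 2 H
  atom 11: C, bond orders sum to 1 (valence 4) → 3 H
Totals → C:8, H:9, Cl:1, F:1, N:1.

C8H9ClFN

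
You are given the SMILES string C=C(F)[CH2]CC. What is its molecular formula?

C5H9F

Walk through each heavy atom and fill implicit hydrogens from standard valence (C 4, N 3, O 2, S 2, halogen 1):
  atom 1: C, bond orders sum to 2 (valence 4) → 2 H
  atom 2: C, bond orders sum to 4 (valence 4) → 0 H
  atom 3: F (halogen, monovalent) → 0 H
  atom 4: C with explicit H count 2
  atom 5: C, bond orders sum to 2 (valence 4) → 2 H
  atom 6: C, bond orders sum to 1 (valence 4) → 3 H
Totals → C:5, H:9, F:1.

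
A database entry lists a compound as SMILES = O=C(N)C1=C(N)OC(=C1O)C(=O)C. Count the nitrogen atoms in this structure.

2

Scan the SMILES for N atoms (remember two-letter symbols like Cl and Br are single atoms).
Nitrogen count: 2.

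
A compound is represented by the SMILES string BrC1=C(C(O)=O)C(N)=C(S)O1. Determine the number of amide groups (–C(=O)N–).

0

Scan the SMILES for the amide motif — none present.
Groups that are present: 1 carboxylic acid, 1 primary amine, 1 thiol.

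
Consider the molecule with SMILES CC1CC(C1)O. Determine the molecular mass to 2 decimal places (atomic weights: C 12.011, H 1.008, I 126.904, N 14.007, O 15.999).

First, the molecular formula is C5H10O (counting implicit H from valence).
  C: 5 × 12.011 = 60.055
  H: 10 × 1.008 = 10.080
  O: 1 × 15.999 = 15.999
Sum: 5×12.011 + 10×1.008 + 1×15.999 = 86.134 → 86.13 g/mol.

86.13 g/mol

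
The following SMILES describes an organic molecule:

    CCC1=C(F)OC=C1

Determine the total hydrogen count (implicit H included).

7

Walk through each heavy atom and fill implicit hydrogens from standard valence (C 4, N 3, O 2, S 2, halogen 1):
  atom 1: C, bond orders sum to 1 (valence 4) → 3 H
  atom 2: C, bond orders sum to 2 (valence 4) → 2 H
  atom 3: C, bond orders sum to 4 (valence 4) → 0 H
  atom 4: C, bond orders sum to 4 (valence 4) → 0 H
  atom 5: F (halogen, monovalent) → 0 H
  atom 6: O, bond orders sum to 2 (valence 2) → 0 H
  atom 7: C, bond orders sum to 3 (valence 4) → 1 H
  atom 8: C, bond orders sum to 3 (valence 4) → 1 H
Total hydrogens: 7.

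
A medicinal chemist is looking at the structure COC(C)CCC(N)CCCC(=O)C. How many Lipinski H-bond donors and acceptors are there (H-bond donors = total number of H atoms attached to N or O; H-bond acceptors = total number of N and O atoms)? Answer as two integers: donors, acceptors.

2, 3

Donors: find every N or O and count the H atoms it carries.
  atom 2 (O): bond orders sum to 2 → 0 H
  atom 8 (N): bond orders sum to 1 → 2 H
  atom 13 (O): bond orders sum to 2 → 0 H
Lipinski HBD = 2.
Acceptors: N atoms = 1, O atoms = 2 → HBA = 3.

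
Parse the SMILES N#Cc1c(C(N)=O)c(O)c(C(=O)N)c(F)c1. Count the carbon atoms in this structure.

9

Count every carbon token in the SMILES (each C, including those in ring-closure positions and inside branches).
Carbon count: 9.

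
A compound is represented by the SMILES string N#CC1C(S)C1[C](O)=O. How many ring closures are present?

1

In SMILES, each pair of matching ring-closure digits denotes one ring-closing bond; the number of such bonds equals the number of independent rings.
Ring-closure bonds here: 1.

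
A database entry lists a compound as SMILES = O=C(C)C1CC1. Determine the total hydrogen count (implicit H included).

8

Walk through each heavy atom and fill implicit hydrogens from standard valence (C 4, N 3, O 2, S 2, halogen 1):
  atom 1: O, bond orders sum to 2 (valence 2) → 0 H
  atom 2: C, bond orders sum to 4 (valence 4) → 0 H
  atom 3: C, bond orders sum to 1 (valence 4) → 3 H
  atom 4: C, bond orders sum to 3 (valence 4) → 1 H
  atom 5: C, bond orders sum to 2 (valence 4) → 2 H
  atom 6: C, bond orders sum to 2 (valence 4) → 2 H
Total hydrogens: 8.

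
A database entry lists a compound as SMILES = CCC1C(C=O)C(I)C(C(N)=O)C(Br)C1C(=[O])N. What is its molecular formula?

C11H16BrIN2O3

Walk through each heavy atom and fill implicit hydrogens from standard valence (C 4, N 3, O 2, S 2, halogen 1):
  atom 1: C, bond orders sum to 1 (valence 4) → 3 H
  atom 2: C, bond orders sum to 2 (valence 4) → 2 H
  atom 3: C, bond orders sum to 3 (valence 4) → 1 H
  atom 4: C, bond orders sum to 3 (valence 4) → 1 H
  atom 5: C, bond orders sum to 3 (valence 4) → 1 H
  atom 6: O, bond orders sum to 2 (valence 2) → 0 H
  atom 7: C, bond orders sum to 3 (valence 4) → 1 H
  atom 8: I (halogen, monovalent) → 0 H
  atom 9: C, bond orders sum to 3 (valence 4) → 1 H
  atom 10: C, bond orders sum to 4 (valence 4) → 0 H
  atom 11: N, bond orders sum to 1 (valence 3) → 2 H
  atom 12: O, bond orders sum to 2 (valence 2) → 0 H
  atom 13: C, bond orders sum to 3 (valence 4) → 1 H
  atom 14: Br (halogen, monovalent) → 0 H
  atom 15: C, bond orders sum to 3 (valence 4) → 1 H
  atom 16: C, bond orders sum to 4 (valence 4) → 0 H
  atom 17: O with explicit H count 0
  atom 18: N, bond orders sum to 1 (valence 3) → 2 H
Totals → C:11, H:16, Br:1, I:1, N:2, O:3.
In Hill order: C11H16BrIN2O3.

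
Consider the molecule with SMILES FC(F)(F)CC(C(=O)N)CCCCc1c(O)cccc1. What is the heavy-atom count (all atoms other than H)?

Every atom symbol written in the SMILES (organic subset) is one heavy atom; implicit H are not written.
Heavy atoms by element → C:14, F:3, N:1, O:2.
Total: 20.

20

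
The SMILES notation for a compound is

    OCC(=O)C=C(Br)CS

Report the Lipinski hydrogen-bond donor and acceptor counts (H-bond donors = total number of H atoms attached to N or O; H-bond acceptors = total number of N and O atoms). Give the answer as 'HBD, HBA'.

1, 2

Donors: find every N or O and count the H atoms it carries.
  atom 1 (O): bond orders sum to 1 → 1 H
  atom 4 (O): bond orders sum to 2 → 0 H
Lipinski HBD = 1.
Acceptors: N atoms = 0, O atoms = 2 → HBA = 2.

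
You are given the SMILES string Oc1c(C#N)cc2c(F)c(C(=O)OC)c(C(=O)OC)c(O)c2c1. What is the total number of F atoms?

Scan the SMILES for F atoms (remember two-letter symbols like Cl and Br are single atoms).
Fluorine count: 1.

1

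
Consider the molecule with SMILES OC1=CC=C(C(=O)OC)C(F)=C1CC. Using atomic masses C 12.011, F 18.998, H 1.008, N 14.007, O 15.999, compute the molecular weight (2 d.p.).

First, the molecular formula is C10H11FO3 (counting implicit H from valence).
  C: 10 × 12.011 = 120.110
  F: 1 × 18.998 = 18.998
  H: 11 × 1.008 = 11.088
  O: 3 × 15.999 = 47.997
Sum: 10×12.011 + 1×18.998 + 11×1.008 + 3×15.999 = 198.193 → 198.19 g/mol.

198.19 g/mol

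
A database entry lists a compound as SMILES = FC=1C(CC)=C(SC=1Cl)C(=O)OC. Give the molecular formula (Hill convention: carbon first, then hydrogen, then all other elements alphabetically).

Walk through each heavy atom and fill implicit hydrogens from standard valence (C 4, N 3, O 2, S 2, halogen 1):
  atom 1: F (halogen, monovalent) → 0 H
  atom 2: C, bond orders sum to 4 (valence 4) → 0 H
  atom 3: C, bond orders sum to 4 (valence 4) → 0 H
  atom 4: C, bond orders sum to 2 (valence 4) → 2 H
  atom 5: C, bond orders sum to 1 (valence 4) → 3 H
  atom 6: C, bond orders sum to 4 (valence 4) → 0 H
  atom 7: S, bond orders sum to 2 (valence 2) → 0 H
  atom 8: C, bond orders sum to 4 (valence 4) → 0 H
  atom 9: Cl (halogen, monovalent) → 0 H
  atom 10: C, bond orders sum to 4 (valence 4) → 0 H
  atom 11: O, bond orders sum to 2 (valence 2) → 0 H
  atom 12: O, bond orders sum to 2 (valence 2) → 0 H
  atom 13: C, bond orders sum to 1 (valence 4) → 3 H
Totals → C:8, H:8, Cl:1, F:1, O:2, S:1.

C8H8ClFO2S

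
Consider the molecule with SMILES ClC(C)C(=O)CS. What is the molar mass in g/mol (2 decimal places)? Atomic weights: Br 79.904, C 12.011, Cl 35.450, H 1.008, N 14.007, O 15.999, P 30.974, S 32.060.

First, the molecular formula is C4H7ClOS (counting implicit H from valence).
  C: 4 × 12.011 = 48.044
  Cl: 1 × 35.450 = 35.450
  H: 7 × 1.008 = 7.056
  O: 1 × 15.999 = 15.999
  S: 1 × 32.060 = 32.060
Sum: 4×12.011 + 1×35.450 + 7×1.008 + 1×15.999 + 1×32.060 = 138.609 → 138.61 g/mol.

138.61 g/mol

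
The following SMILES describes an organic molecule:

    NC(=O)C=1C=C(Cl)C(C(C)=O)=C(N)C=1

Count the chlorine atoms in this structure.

Scan the SMILES for Cl atoms (remember two-letter symbols like Cl and Br are single atoms).
Chlorine count: 1.

1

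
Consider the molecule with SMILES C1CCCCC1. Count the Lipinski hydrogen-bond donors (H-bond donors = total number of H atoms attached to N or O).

0

Donors: find every N or O and count the H atoms it carries.
  (no N or O atoms present)
Lipinski HBD = 0.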